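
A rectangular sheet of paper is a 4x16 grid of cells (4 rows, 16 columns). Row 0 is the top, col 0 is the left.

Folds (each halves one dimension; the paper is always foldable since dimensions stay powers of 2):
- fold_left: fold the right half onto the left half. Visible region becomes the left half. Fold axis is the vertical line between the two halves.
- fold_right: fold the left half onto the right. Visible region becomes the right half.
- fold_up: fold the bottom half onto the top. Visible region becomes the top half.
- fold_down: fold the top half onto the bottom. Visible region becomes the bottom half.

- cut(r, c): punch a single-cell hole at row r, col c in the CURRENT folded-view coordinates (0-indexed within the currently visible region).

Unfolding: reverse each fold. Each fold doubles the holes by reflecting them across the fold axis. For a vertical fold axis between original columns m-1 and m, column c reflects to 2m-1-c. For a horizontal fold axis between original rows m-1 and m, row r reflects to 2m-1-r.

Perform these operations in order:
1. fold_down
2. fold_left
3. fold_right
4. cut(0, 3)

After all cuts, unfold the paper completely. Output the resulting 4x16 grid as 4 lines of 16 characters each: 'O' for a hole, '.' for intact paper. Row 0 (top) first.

Op 1 fold_down: fold axis h@2; visible region now rows[2,4) x cols[0,16) = 2x16
Op 2 fold_left: fold axis v@8; visible region now rows[2,4) x cols[0,8) = 2x8
Op 3 fold_right: fold axis v@4; visible region now rows[2,4) x cols[4,8) = 2x4
Op 4 cut(0, 3): punch at orig (2,7); cuts so far [(2, 7)]; region rows[2,4) x cols[4,8) = 2x4
Unfold 1 (reflect across v@4): 2 holes -> [(2, 0), (2, 7)]
Unfold 2 (reflect across v@8): 4 holes -> [(2, 0), (2, 7), (2, 8), (2, 15)]
Unfold 3 (reflect across h@2): 8 holes -> [(1, 0), (1, 7), (1, 8), (1, 15), (2, 0), (2, 7), (2, 8), (2, 15)]

Answer: ................
O......OO......O
O......OO......O
................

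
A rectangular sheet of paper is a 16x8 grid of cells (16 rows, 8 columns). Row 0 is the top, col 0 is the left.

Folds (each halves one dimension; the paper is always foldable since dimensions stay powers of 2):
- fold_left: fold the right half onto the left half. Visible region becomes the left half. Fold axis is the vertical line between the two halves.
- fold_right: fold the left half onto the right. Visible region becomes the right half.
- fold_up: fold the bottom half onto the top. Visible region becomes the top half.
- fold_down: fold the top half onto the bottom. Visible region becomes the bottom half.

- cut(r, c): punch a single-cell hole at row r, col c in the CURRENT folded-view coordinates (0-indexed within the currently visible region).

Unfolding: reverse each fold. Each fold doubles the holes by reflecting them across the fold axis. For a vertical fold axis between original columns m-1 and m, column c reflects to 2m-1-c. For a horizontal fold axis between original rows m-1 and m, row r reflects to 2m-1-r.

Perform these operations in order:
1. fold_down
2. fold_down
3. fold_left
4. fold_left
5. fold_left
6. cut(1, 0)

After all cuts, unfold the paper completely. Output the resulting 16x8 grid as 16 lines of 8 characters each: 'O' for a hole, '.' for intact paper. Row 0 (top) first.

Answer: ........
........
OOOOOOOO
........
........
OOOOOOOO
........
........
........
........
OOOOOOOO
........
........
OOOOOOOO
........
........

Derivation:
Op 1 fold_down: fold axis h@8; visible region now rows[8,16) x cols[0,8) = 8x8
Op 2 fold_down: fold axis h@12; visible region now rows[12,16) x cols[0,8) = 4x8
Op 3 fold_left: fold axis v@4; visible region now rows[12,16) x cols[0,4) = 4x4
Op 4 fold_left: fold axis v@2; visible region now rows[12,16) x cols[0,2) = 4x2
Op 5 fold_left: fold axis v@1; visible region now rows[12,16) x cols[0,1) = 4x1
Op 6 cut(1, 0): punch at orig (13,0); cuts so far [(13, 0)]; region rows[12,16) x cols[0,1) = 4x1
Unfold 1 (reflect across v@1): 2 holes -> [(13, 0), (13, 1)]
Unfold 2 (reflect across v@2): 4 holes -> [(13, 0), (13, 1), (13, 2), (13, 3)]
Unfold 3 (reflect across v@4): 8 holes -> [(13, 0), (13, 1), (13, 2), (13, 3), (13, 4), (13, 5), (13, 6), (13, 7)]
Unfold 4 (reflect across h@12): 16 holes -> [(10, 0), (10, 1), (10, 2), (10, 3), (10, 4), (10, 5), (10, 6), (10, 7), (13, 0), (13, 1), (13, 2), (13, 3), (13, 4), (13, 5), (13, 6), (13, 7)]
Unfold 5 (reflect across h@8): 32 holes -> [(2, 0), (2, 1), (2, 2), (2, 3), (2, 4), (2, 5), (2, 6), (2, 7), (5, 0), (5, 1), (5, 2), (5, 3), (5, 4), (5, 5), (5, 6), (5, 7), (10, 0), (10, 1), (10, 2), (10, 3), (10, 4), (10, 5), (10, 6), (10, 7), (13, 0), (13, 1), (13, 2), (13, 3), (13, 4), (13, 5), (13, 6), (13, 7)]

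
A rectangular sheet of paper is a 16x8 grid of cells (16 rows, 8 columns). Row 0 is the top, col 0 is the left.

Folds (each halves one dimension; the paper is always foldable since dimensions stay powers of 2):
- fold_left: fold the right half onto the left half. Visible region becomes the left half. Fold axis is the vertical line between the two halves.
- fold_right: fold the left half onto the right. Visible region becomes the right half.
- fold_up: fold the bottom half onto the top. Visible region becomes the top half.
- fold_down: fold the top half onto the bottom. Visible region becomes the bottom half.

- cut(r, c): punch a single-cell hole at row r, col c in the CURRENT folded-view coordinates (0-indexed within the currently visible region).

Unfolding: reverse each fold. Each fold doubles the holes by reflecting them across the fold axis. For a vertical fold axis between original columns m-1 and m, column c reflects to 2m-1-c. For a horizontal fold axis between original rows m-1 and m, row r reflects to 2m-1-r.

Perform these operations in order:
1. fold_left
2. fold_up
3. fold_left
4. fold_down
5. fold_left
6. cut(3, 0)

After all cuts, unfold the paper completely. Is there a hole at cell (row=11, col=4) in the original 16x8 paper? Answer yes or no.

Answer: no

Derivation:
Op 1 fold_left: fold axis v@4; visible region now rows[0,16) x cols[0,4) = 16x4
Op 2 fold_up: fold axis h@8; visible region now rows[0,8) x cols[0,4) = 8x4
Op 3 fold_left: fold axis v@2; visible region now rows[0,8) x cols[0,2) = 8x2
Op 4 fold_down: fold axis h@4; visible region now rows[4,8) x cols[0,2) = 4x2
Op 5 fold_left: fold axis v@1; visible region now rows[4,8) x cols[0,1) = 4x1
Op 6 cut(3, 0): punch at orig (7,0); cuts so far [(7, 0)]; region rows[4,8) x cols[0,1) = 4x1
Unfold 1 (reflect across v@1): 2 holes -> [(7, 0), (7, 1)]
Unfold 2 (reflect across h@4): 4 holes -> [(0, 0), (0, 1), (7, 0), (7, 1)]
Unfold 3 (reflect across v@2): 8 holes -> [(0, 0), (0, 1), (0, 2), (0, 3), (7, 0), (7, 1), (7, 2), (7, 3)]
Unfold 4 (reflect across h@8): 16 holes -> [(0, 0), (0, 1), (0, 2), (0, 3), (7, 0), (7, 1), (7, 2), (7, 3), (8, 0), (8, 1), (8, 2), (8, 3), (15, 0), (15, 1), (15, 2), (15, 3)]
Unfold 5 (reflect across v@4): 32 holes -> [(0, 0), (0, 1), (0, 2), (0, 3), (0, 4), (0, 5), (0, 6), (0, 7), (7, 0), (7, 1), (7, 2), (7, 3), (7, 4), (7, 5), (7, 6), (7, 7), (8, 0), (8, 1), (8, 2), (8, 3), (8, 4), (8, 5), (8, 6), (8, 7), (15, 0), (15, 1), (15, 2), (15, 3), (15, 4), (15, 5), (15, 6), (15, 7)]
Holes: [(0, 0), (0, 1), (0, 2), (0, 3), (0, 4), (0, 5), (0, 6), (0, 7), (7, 0), (7, 1), (7, 2), (7, 3), (7, 4), (7, 5), (7, 6), (7, 7), (8, 0), (8, 1), (8, 2), (8, 3), (8, 4), (8, 5), (8, 6), (8, 7), (15, 0), (15, 1), (15, 2), (15, 3), (15, 4), (15, 5), (15, 6), (15, 7)]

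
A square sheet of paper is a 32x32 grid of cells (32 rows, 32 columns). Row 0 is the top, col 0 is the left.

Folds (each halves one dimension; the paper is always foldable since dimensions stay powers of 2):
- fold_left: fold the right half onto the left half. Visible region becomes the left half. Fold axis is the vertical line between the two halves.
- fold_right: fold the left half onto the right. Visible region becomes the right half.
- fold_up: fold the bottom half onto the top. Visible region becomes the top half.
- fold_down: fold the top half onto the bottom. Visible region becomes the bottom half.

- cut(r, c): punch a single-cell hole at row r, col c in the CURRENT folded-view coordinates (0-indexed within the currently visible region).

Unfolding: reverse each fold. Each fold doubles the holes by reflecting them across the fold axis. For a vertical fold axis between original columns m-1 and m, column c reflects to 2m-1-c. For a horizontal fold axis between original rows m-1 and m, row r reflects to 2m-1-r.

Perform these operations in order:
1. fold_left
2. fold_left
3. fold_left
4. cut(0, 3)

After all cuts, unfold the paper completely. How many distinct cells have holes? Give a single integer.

Answer: 8

Derivation:
Op 1 fold_left: fold axis v@16; visible region now rows[0,32) x cols[0,16) = 32x16
Op 2 fold_left: fold axis v@8; visible region now rows[0,32) x cols[0,8) = 32x8
Op 3 fold_left: fold axis v@4; visible region now rows[0,32) x cols[0,4) = 32x4
Op 4 cut(0, 3): punch at orig (0,3); cuts so far [(0, 3)]; region rows[0,32) x cols[0,4) = 32x4
Unfold 1 (reflect across v@4): 2 holes -> [(0, 3), (0, 4)]
Unfold 2 (reflect across v@8): 4 holes -> [(0, 3), (0, 4), (0, 11), (0, 12)]
Unfold 3 (reflect across v@16): 8 holes -> [(0, 3), (0, 4), (0, 11), (0, 12), (0, 19), (0, 20), (0, 27), (0, 28)]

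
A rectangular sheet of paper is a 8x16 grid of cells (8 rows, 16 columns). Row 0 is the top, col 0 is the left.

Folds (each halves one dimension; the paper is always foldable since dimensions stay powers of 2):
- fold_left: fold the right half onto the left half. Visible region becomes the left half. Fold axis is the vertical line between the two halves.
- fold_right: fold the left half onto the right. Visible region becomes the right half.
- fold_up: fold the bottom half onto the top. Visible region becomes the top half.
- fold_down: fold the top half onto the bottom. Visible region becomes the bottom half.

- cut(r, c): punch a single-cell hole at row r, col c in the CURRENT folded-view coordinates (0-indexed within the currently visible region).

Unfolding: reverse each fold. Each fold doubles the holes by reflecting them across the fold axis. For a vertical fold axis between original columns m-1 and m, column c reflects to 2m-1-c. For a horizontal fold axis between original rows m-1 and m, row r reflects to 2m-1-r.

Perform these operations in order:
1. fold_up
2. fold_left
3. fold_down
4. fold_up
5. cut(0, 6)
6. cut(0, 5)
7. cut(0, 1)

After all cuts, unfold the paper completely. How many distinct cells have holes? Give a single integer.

Op 1 fold_up: fold axis h@4; visible region now rows[0,4) x cols[0,16) = 4x16
Op 2 fold_left: fold axis v@8; visible region now rows[0,4) x cols[0,8) = 4x8
Op 3 fold_down: fold axis h@2; visible region now rows[2,4) x cols[0,8) = 2x8
Op 4 fold_up: fold axis h@3; visible region now rows[2,3) x cols[0,8) = 1x8
Op 5 cut(0, 6): punch at orig (2,6); cuts so far [(2, 6)]; region rows[2,3) x cols[0,8) = 1x8
Op 6 cut(0, 5): punch at orig (2,5); cuts so far [(2, 5), (2, 6)]; region rows[2,3) x cols[0,8) = 1x8
Op 7 cut(0, 1): punch at orig (2,1); cuts so far [(2, 1), (2, 5), (2, 6)]; region rows[2,3) x cols[0,8) = 1x8
Unfold 1 (reflect across h@3): 6 holes -> [(2, 1), (2, 5), (2, 6), (3, 1), (3, 5), (3, 6)]
Unfold 2 (reflect across h@2): 12 holes -> [(0, 1), (0, 5), (0, 6), (1, 1), (1, 5), (1, 6), (2, 1), (2, 5), (2, 6), (3, 1), (3, 5), (3, 6)]
Unfold 3 (reflect across v@8): 24 holes -> [(0, 1), (0, 5), (0, 6), (0, 9), (0, 10), (0, 14), (1, 1), (1, 5), (1, 6), (1, 9), (1, 10), (1, 14), (2, 1), (2, 5), (2, 6), (2, 9), (2, 10), (2, 14), (3, 1), (3, 5), (3, 6), (3, 9), (3, 10), (3, 14)]
Unfold 4 (reflect across h@4): 48 holes -> [(0, 1), (0, 5), (0, 6), (0, 9), (0, 10), (0, 14), (1, 1), (1, 5), (1, 6), (1, 9), (1, 10), (1, 14), (2, 1), (2, 5), (2, 6), (2, 9), (2, 10), (2, 14), (3, 1), (3, 5), (3, 6), (3, 9), (3, 10), (3, 14), (4, 1), (4, 5), (4, 6), (4, 9), (4, 10), (4, 14), (5, 1), (5, 5), (5, 6), (5, 9), (5, 10), (5, 14), (6, 1), (6, 5), (6, 6), (6, 9), (6, 10), (6, 14), (7, 1), (7, 5), (7, 6), (7, 9), (7, 10), (7, 14)]

Answer: 48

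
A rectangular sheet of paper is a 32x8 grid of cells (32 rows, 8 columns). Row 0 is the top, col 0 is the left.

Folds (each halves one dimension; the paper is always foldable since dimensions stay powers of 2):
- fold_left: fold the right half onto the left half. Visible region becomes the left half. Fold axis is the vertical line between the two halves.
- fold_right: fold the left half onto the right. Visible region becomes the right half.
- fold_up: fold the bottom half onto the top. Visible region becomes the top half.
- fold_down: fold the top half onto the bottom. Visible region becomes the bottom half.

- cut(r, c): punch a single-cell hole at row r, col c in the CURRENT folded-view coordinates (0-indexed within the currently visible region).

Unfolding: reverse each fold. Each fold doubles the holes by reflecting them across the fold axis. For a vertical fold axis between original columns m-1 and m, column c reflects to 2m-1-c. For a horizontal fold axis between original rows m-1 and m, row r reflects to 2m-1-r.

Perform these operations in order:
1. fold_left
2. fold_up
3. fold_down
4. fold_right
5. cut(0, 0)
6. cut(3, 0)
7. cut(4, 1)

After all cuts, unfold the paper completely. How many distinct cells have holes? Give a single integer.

Op 1 fold_left: fold axis v@4; visible region now rows[0,32) x cols[0,4) = 32x4
Op 2 fold_up: fold axis h@16; visible region now rows[0,16) x cols[0,4) = 16x4
Op 3 fold_down: fold axis h@8; visible region now rows[8,16) x cols[0,4) = 8x4
Op 4 fold_right: fold axis v@2; visible region now rows[8,16) x cols[2,4) = 8x2
Op 5 cut(0, 0): punch at orig (8,2); cuts so far [(8, 2)]; region rows[8,16) x cols[2,4) = 8x2
Op 6 cut(3, 0): punch at orig (11,2); cuts so far [(8, 2), (11, 2)]; region rows[8,16) x cols[2,4) = 8x2
Op 7 cut(4, 1): punch at orig (12,3); cuts so far [(8, 2), (11, 2), (12, 3)]; region rows[8,16) x cols[2,4) = 8x2
Unfold 1 (reflect across v@2): 6 holes -> [(8, 1), (8, 2), (11, 1), (11, 2), (12, 0), (12, 3)]
Unfold 2 (reflect across h@8): 12 holes -> [(3, 0), (3, 3), (4, 1), (4, 2), (7, 1), (7, 2), (8, 1), (8, 2), (11, 1), (11, 2), (12, 0), (12, 3)]
Unfold 3 (reflect across h@16): 24 holes -> [(3, 0), (3, 3), (4, 1), (4, 2), (7, 1), (7, 2), (8, 1), (8, 2), (11, 1), (11, 2), (12, 0), (12, 3), (19, 0), (19, 3), (20, 1), (20, 2), (23, 1), (23, 2), (24, 1), (24, 2), (27, 1), (27, 2), (28, 0), (28, 3)]
Unfold 4 (reflect across v@4): 48 holes -> [(3, 0), (3, 3), (3, 4), (3, 7), (4, 1), (4, 2), (4, 5), (4, 6), (7, 1), (7, 2), (7, 5), (7, 6), (8, 1), (8, 2), (8, 5), (8, 6), (11, 1), (11, 2), (11, 5), (11, 6), (12, 0), (12, 3), (12, 4), (12, 7), (19, 0), (19, 3), (19, 4), (19, 7), (20, 1), (20, 2), (20, 5), (20, 6), (23, 1), (23, 2), (23, 5), (23, 6), (24, 1), (24, 2), (24, 5), (24, 6), (27, 1), (27, 2), (27, 5), (27, 6), (28, 0), (28, 3), (28, 4), (28, 7)]

Answer: 48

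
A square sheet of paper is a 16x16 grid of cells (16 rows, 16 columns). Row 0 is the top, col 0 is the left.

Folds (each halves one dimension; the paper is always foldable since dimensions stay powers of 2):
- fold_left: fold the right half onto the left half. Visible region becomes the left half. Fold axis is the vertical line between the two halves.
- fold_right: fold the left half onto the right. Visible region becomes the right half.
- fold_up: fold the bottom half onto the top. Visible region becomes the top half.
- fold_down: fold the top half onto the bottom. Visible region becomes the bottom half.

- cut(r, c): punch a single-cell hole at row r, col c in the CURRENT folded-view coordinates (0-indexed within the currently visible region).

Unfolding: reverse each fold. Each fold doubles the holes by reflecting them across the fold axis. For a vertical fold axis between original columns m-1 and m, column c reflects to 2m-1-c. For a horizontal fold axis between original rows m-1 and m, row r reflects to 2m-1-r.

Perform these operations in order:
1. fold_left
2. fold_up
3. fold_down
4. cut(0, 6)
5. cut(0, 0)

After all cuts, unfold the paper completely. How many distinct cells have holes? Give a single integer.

Op 1 fold_left: fold axis v@8; visible region now rows[0,16) x cols[0,8) = 16x8
Op 2 fold_up: fold axis h@8; visible region now rows[0,8) x cols[0,8) = 8x8
Op 3 fold_down: fold axis h@4; visible region now rows[4,8) x cols[0,8) = 4x8
Op 4 cut(0, 6): punch at orig (4,6); cuts so far [(4, 6)]; region rows[4,8) x cols[0,8) = 4x8
Op 5 cut(0, 0): punch at orig (4,0); cuts so far [(4, 0), (4, 6)]; region rows[4,8) x cols[0,8) = 4x8
Unfold 1 (reflect across h@4): 4 holes -> [(3, 0), (3, 6), (4, 0), (4, 6)]
Unfold 2 (reflect across h@8): 8 holes -> [(3, 0), (3, 6), (4, 0), (4, 6), (11, 0), (11, 6), (12, 0), (12, 6)]
Unfold 3 (reflect across v@8): 16 holes -> [(3, 0), (3, 6), (3, 9), (3, 15), (4, 0), (4, 6), (4, 9), (4, 15), (11, 0), (11, 6), (11, 9), (11, 15), (12, 0), (12, 6), (12, 9), (12, 15)]

Answer: 16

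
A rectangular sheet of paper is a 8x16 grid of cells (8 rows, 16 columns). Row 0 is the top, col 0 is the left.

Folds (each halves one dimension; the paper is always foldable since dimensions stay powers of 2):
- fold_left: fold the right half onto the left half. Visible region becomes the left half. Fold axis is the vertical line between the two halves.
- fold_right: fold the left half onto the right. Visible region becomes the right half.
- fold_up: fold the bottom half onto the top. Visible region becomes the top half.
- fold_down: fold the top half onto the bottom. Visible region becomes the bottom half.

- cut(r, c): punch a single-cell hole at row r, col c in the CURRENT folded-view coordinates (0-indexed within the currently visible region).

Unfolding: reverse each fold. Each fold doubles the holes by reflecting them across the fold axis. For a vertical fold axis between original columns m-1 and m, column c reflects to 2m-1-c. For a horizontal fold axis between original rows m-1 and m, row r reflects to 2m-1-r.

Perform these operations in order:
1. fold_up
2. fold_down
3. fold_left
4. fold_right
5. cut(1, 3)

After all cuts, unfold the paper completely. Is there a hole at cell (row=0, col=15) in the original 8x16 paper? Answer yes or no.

Op 1 fold_up: fold axis h@4; visible region now rows[0,4) x cols[0,16) = 4x16
Op 2 fold_down: fold axis h@2; visible region now rows[2,4) x cols[0,16) = 2x16
Op 3 fold_left: fold axis v@8; visible region now rows[2,4) x cols[0,8) = 2x8
Op 4 fold_right: fold axis v@4; visible region now rows[2,4) x cols[4,8) = 2x4
Op 5 cut(1, 3): punch at orig (3,7); cuts so far [(3, 7)]; region rows[2,4) x cols[4,8) = 2x4
Unfold 1 (reflect across v@4): 2 holes -> [(3, 0), (3, 7)]
Unfold 2 (reflect across v@8): 4 holes -> [(3, 0), (3, 7), (3, 8), (3, 15)]
Unfold 3 (reflect across h@2): 8 holes -> [(0, 0), (0, 7), (0, 8), (0, 15), (3, 0), (3, 7), (3, 8), (3, 15)]
Unfold 4 (reflect across h@4): 16 holes -> [(0, 0), (0, 7), (0, 8), (0, 15), (3, 0), (3, 7), (3, 8), (3, 15), (4, 0), (4, 7), (4, 8), (4, 15), (7, 0), (7, 7), (7, 8), (7, 15)]
Holes: [(0, 0), (0, 7), (0, 8), (0, 15), (3, 0), (3, 7), (3, 8), (3, 15), (4, 0), (4, 7), (4, 8), (4, 15), (7, 0), (7, 7), (7, 8), (7, 15)]

Answer: yes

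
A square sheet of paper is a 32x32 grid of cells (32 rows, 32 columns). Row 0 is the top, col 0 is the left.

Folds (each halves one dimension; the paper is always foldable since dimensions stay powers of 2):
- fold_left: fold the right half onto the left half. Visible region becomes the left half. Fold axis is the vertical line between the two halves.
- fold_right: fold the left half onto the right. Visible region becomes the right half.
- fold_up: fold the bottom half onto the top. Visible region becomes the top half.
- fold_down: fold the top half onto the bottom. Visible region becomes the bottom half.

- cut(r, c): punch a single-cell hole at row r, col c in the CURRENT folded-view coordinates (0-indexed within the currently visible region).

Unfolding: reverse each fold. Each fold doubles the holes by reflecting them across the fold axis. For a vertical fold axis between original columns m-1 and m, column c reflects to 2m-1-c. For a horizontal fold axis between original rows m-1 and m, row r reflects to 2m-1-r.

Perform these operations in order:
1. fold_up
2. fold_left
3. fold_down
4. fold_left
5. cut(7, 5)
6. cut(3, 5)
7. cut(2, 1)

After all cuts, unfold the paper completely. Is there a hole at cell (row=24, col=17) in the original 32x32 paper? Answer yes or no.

Op 1 fold_up: fold axis h@16; visible region now rows[0,16) x cols[0,32) = 16x32
Op 2 fold_left: fold axis v@16; visible region now rows[0,16) x cols[0,16) = 16x16
Op 3 fold_down: fold axis h@8; visible region now rows[8,16) x cols[0,16) = 8x16
Op 4 fold_left: fold axis v@8; visible region now rows[8,16) x cols[0,8) = 8x8
Op 5 cut(7, 5): punch at orig (15,5); cuts so far [(15, 5)]; region rows[8,16) x cols[0,8) = 8x8
Op 6 cut(3, 5): punch at orig (11,5); cuts so far [(11, 5), (15, 5)]; region rows[8,16) x cols[0,8) = 8x8
Op 7 cut(2, 1): punch at orig (10,1); cuts so far [(10, 1), (11, 5), (15, 5)]; region rows[8,16) x cols[0,8) = 8x8
Unfold 1 (reflect across v@8): 6 holes -> [(10, 1), (10, 14), (11, 5), (11, 10), (15, 5), (15, 10)]
Unfold 2 (reflect across h@8): 12 holes -> [(0, 5), (0, 10), (4, 5), (4, 10), (5, 1), (5, 14), (10, 1), (10, 14), (11, 5), (11, 10), (15, 5), (15, 10)]
Unfold 3 (reflect across v@16): 24 holes -> [(0, 5), (0, 10), (0, 21), (0, 26), (4, 5), (4, 10), (4, 21), (4, 26), (5, 1), (5, 14), (5, 17), (5, 30), (10, 1), (10, 14), (10, 17), (10, 30), (11, 5), (11, 10), (11, 21), (11, 26), (15, 5), (15, 10), (15, 21), (15, 26)]
Unfold 4 (reflect across h@16): 48 holes -> [(0, 5), (0, 10), (0, 21), (0, 26), (4, 5), (4, 10), (4, 21), (4, 26), (5, 1), (5, 14), (5, 17), (5, 30), (10, 1), (10, 14), (10, 17), (10, 30), (11, 5), (11, 10), (11, 21), (11, 26), (15, 5), (15, 10), (15, 21), (15, 26), (16, 5), (16, 10), (16, 21), (16, 26), (20, 5), (20, 10), (20, 21), (20, 26), (21, 1), (21, 14), (21, 17), (21, 30), (26, 1), (26, 14), (26, 17), (26, 30), (27, 5), (27, 10), (27, 21), (27, 26), (31, 5), (31, 10), (31, 21), (31, 26)]
Holes: [(0, 5), (0, 10), (0, 21), (0, 26), (4, 5), (4, 10), (4, 21), (4, 26), (5, 1), (5, 14), (5, 17), (5, 30), (10, 1), (10, 14), (10, 17), (10, 30), (11, 5), (11, 10), (11, 21), (11, 26), (15, 5), (15, 10), (15, 21), (15, 26), (16, 5), (16, 10), (16, 21), (16, 26), (20, 5), (20, 10), (20, 21), (20, 26), (21, 1), (21, 14), (21, 17), (21, 30), (26, 1), (26, 14), (26, 17), (26, 30), (27, 5), (27, 10), (27, 21), (27, 26), (31, 5), (31, 10), (31, 21), (31, 26)]

Answer: no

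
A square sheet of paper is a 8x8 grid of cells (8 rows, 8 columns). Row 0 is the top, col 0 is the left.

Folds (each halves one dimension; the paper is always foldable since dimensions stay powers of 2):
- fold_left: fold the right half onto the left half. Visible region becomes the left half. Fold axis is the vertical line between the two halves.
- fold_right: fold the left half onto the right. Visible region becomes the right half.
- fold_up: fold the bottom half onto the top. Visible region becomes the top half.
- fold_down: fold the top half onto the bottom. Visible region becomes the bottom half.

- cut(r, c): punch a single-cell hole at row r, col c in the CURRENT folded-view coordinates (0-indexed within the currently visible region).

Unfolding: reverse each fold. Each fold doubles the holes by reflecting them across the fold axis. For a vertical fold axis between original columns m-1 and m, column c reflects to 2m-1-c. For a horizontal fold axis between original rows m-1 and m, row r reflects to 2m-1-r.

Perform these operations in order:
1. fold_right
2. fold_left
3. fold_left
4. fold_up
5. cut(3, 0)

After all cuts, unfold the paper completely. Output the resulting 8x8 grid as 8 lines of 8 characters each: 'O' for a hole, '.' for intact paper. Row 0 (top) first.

Op 1 fold_right: fold axis v@4; visible region now rows[0,8) x cols[4,8) = 8x4
Op 2 fold_left: fold axis v@6; visible region now rows[0,8) x cols[4,6) = 8x2
Op 3 fold_left: fold axis v@5; visible region now rows[0,8) x cols[4,5) = 8x1
Op 4 fold_up: fold axis h@4; visible region now rows[0,4) x cols[4,5) = 4x1
Op 5 cut(3, 0): punch at orig (3,4); cuts so far [(3, 4)]; region rows[0,4) x cols[4,5) = 4x1
Unfold 1 (reflect across h@4): 2 holes -> [(3, 4), (4, 4)]
Unfold 2 (reflect across v@5): 4 holes -> [(3, 4), (3, 5), (4, 4), (4, 5)]
Unfold 3 (reflect across v@6): 8 holes -> [(3, 4), (3, 5), (3, 6), (3, 7), (4, 4), (4, 5), (4, 6), (4, 7)]
Unfold 4 (reflect across v@4): 16 holes -> [(3, 0), (3, 1), (3, 2), (3, 3), (3, 4), (3, 5), (3, 6), (3, 7), (4, 0), (4, 1), (4, 2), (4, 3), (4, 4), (4, 5), (4, 6), (4, 7)]

Answer: ........
........
........
OOOOOOOO
OOOOOOOO
........
........
........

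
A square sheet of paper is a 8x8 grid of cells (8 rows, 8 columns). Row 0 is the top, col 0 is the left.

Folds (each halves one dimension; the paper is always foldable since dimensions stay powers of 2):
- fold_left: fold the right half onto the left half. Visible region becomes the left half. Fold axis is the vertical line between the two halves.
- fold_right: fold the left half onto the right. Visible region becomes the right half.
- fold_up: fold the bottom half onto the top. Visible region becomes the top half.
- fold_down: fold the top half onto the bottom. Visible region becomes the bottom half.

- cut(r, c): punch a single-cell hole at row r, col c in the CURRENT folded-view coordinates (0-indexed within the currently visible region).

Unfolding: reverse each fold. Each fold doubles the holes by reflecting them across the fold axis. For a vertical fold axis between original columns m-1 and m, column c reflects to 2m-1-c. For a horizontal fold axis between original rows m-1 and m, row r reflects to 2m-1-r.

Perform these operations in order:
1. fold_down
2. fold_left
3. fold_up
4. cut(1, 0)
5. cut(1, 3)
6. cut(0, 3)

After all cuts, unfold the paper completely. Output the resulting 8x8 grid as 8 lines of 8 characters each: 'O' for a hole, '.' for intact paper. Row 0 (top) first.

Op 1 fold_down: fold axis h@4; visible region now rows[4,8) x cols[0,8) = 4x8
Op 2 fold_left: fold axis v@4; visible region now rows[4,8) x cols[0,4) = 4x4
Op 3 fold_up: fold axis h@6; visible region now rows[4,6) x cols[0,4) = 2x4
Op 4 cut(1, 0): punch at orig (5,0); cuts so far [(5, 0)]; region rows[4,6) x cols[0,4) = 2x4
Op 5 cut(1, 3): punch at orig (5,3); cuts so far [(5, 0), (5, 3)]; region rows[4,6) x cols[0,4) = 2x4
Op 6 cut(0, 3): punch at orig (4,3); cuts so far [(4, 3), (5, 0), (5, 3)]; region rows[4,6) x cols[0,4) = 2x4
Unfold 1 (reflect across h@6): 6 holes -> [(4, 3), (5, 0), (5, 3), (6, 0), (6, 3), (7, 3)]
Unfold 2 (reflect across v@4): 12 holes -> [(4, 3), (4, 4), (5, 0), (5, 3), (5, 4), (5, 7), (6, 0), (6, 3), (6, 4), (6, 7), (7, 3), (7, 4)]
Unfold 3 (reflect across h@4): 24 holes -> [(0, 3), (0, 4), (1, 0), (1, 3), (1, 4), (1, 7), (2, 0), (2, 3), (2, 4), (2, 7), (3, 3), (3, 4), (4, 3), (4, 4), (5, 0), (5, 3), (5, 4), (5, 7), (6, 0), (6, 3), (6, 4), (6, 7), (7, 3), (7, 4)]

Answer: ...OO...
O..OO..O
O..OO..O
...OO...
...OO...
O..OO..O
O..OO..O
...OO...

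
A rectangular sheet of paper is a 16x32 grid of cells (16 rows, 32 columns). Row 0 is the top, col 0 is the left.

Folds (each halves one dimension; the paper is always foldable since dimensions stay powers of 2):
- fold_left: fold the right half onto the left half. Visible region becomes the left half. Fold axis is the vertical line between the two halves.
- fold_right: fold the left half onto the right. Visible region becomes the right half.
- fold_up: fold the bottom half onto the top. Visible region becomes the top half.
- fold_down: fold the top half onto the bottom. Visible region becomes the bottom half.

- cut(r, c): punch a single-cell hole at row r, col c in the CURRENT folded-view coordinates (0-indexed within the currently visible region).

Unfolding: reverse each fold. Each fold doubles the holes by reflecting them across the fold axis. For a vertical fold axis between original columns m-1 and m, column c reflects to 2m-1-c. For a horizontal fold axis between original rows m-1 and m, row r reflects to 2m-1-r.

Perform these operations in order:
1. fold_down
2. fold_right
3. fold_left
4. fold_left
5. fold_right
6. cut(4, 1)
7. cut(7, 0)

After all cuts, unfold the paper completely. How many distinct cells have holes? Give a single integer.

Answer: 64

Derivation:
Op 1 fold_down: fold axis h@8; visible region now rows[8,16) x cols[0,32) = 8x32
Op 2 fold_right: fold axis v@16; visible region now rows[8,16) x cols[16,32) = 8x16
Op 3 fold_left: fold axis v@24; visible region now rows[8,16) x cols[16,24) = 8x8
Op 4 fold_left: fold axis v@20; visible region now rows[8,16) x cols[16,20) = 8x4
Op 5 fold_right: fold axis v@18; visible region now rows[8,16) x cols[18,20) = 8x2
Op 6 cut(4, 1): punch at orig (12,19); cuts so far [(12, 19)]; region rows[8,16) x cols[18,20) = 8x2
Op 7 cut(7, 0): punch at orig (15,18); cuts so far [(12, 19), (15, 18)]; region rows[8,16) x cols[18,20) = 8x2
Unfold 1 (reflect across v@18): 4 holes -> [(12, 16), (12, 19), (15, 17), (15, 18)]
Unfold 2 (reflect across v@20): 8 holes -> [(12, 16), (12, 19), (12, 20), (12, 23), (15, 17), (15, 18), (15, 21), (15, 22)]
Unfold 3 (reflect across v@24): 16 holes -> [(12, 16), (12, 19), (12, 20), (12, 23), (12, 24), (12, 27), (12, 28), (12, 31), (15, 17), (15, 18), (15, 21), (15, 22), (15, 25), (15, 26), (15, 29), (15, 30)]
Unfold 4 (reflect across v@16): 32 holes -> [(12, 0), (12, 3), (12, 4), (12, 7), (12, 8), (12, 11), (12, 12), (12, 15), (12, 16), (12, 19), (12, 20), (12, 23), (12, 24), (12, 27), (12, 28), (12, 31), (15, 1), (15, 2), (15, 5), (15, 6), (15, 9), (15, 10), (15, 13), (15, 14), (15, 17), (15, 18), (15, 21), (15, 22), (15, 25), (15, 26), (15, 29), (15, 30)]
Unfold 5 (reflect across h@8): 64 holes -> [(0, 1), (0, 2), (0, 5), (0, 6), (0, 9), (0, 10), (0, 13), (0, 14), (0, 17), (0, 18), (0, 21), (0, 22), (0, 25), (0, 26), (0, 29), (0, 30), (3, 0), (3, 3), (3, 4), (3, 7), (3, 8), (3, 11), (3, 12), (3, 15), (3, 16), (3, 19), (3, 20), (3, 23), (3, 24), (3, 27), (3, 28), (3, 31), (12, 0), (12, 3), (12, 4), (12, 7), (12, 8), (12, 11), (12, 12), (12, 15), (12, 16), (12, 19), (12, 20), (12, 23), (12, 24), (12, 27), (12, 28), (12, 31), (15, 1), (15, 2), (15, 5), (15, 6), (15, 9), (15, 10), (15, 13), (15, 14), (15, 17), (15, 18), (15, 21), (15, 22), (15, 25), (15, 26), (15, 29), (15, 30)]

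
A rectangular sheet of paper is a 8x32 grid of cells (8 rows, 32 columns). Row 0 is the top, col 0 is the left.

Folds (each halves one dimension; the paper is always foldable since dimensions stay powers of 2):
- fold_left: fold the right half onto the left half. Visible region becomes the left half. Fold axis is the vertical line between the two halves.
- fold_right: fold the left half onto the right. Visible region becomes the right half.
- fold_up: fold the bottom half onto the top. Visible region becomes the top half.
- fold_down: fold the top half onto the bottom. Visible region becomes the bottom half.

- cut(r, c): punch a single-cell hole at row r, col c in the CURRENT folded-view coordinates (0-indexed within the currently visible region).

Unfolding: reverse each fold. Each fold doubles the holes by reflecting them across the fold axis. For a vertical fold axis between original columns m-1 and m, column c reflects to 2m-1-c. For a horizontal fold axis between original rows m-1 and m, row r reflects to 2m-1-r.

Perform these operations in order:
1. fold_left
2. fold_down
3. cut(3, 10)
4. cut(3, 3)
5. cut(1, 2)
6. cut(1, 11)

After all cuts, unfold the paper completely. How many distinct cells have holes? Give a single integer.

Answer: 16

Derivation:
Op 1 fold_left: fold axis v@16; visible region now rows[0,8) x cols[0,16) = 8x16
Op 2 fold_down: fold axis h@4; visible region now rows[4,8) x cols[0,16) = 4x16
Op 3 cut(3, 10): punch at orig (7,10); cuts so far [(7, 10)]; region rows[4,8) x cols[0,16) = 4x16
Op 4 cut(3, 3): punch at orig (7,3); cuts so far [(7, 3), (7, 10)]; region rows[4,8) x cols[0,16) = 4x16
Op 5 cut(1, 2): punch at orig (5,2); cuts so far [(5, 2), (7, 3), (7, 10)]; region rows[4,8) x cols[0,16) = 4x16
Op 6 cut(1, 11): punch at orig (5,11); cuts so far [(5, 2), (5, 11), (7, 3), (7, 10)]; region rows[4,8) x cols[0,16) = 4x16
Unfold 1 (reflect across h@4): 8 holes -> [(0, 3), (0, 10), (2, 2), (2, 11), (5, 2), (5, 11), (7, 3), (7, 10)]
Unfold 2 (reflect across v@16): 16 holes -> [(0, 3), (0, 10), (0, 21), (0, 28), (2, 2), (2, 11), (2, 20), (2, 29), (5, 2), (5, 11), (5, 20), (5, 29), (7, 3), (7, 10), (7, 21), (7, 28)]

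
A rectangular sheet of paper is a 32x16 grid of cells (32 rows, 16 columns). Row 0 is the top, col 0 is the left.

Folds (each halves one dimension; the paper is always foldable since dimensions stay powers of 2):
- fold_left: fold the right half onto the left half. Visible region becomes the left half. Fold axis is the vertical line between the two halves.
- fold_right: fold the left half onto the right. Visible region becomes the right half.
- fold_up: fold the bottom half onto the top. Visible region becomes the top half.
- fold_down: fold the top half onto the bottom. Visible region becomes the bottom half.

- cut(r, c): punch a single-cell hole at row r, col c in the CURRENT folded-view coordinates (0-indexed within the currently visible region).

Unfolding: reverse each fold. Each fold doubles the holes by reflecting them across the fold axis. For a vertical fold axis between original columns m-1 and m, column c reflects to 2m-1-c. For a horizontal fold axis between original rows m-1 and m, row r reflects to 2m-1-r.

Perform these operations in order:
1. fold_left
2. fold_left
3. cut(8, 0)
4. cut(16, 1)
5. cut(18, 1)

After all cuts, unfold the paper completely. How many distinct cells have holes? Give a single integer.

Answer: 12

Derivation:
Op 1 fold_left: fold axis v@8; visible region now rows[0,32) x cols[0,8) = 32x8
Op 2 fold_left: fold axis v@4; visible region now rows[0,32) x cols[0,4) = 32x4
Op 3 cut(8, 0): punch at orig (8,0); cuts so far [(8, 0)]; region rows[0,32) x cols[0,4) = 32x4
Op 4 cut(16, 1): punch at orig (16,1); cuts so far [(8, 0), (16, 1)]; region rows[0,32) x cols[0,4) = 32x4
Op 5 cut(18, 1): punch at orig (18,1); cuts so far [(8, 0), (16, 1), (18, 1)]; region rows[0,32) x cols[0,4) = 32x4
Unfold 1 (reflect across v@4): 6 holes -> [(8, 0), (8, 7), (16, 1), (16, 6), (18, 1), (18, 6)]
Unfold 2 (reflect across v@8): 12 holes -> [(8, 0), (8, 7), (8, 8), (8, 15), (16, 1), (16, 6), (16, 9), (16, 14), (18, 1), (18, 6), (18, 9), (18, 14)]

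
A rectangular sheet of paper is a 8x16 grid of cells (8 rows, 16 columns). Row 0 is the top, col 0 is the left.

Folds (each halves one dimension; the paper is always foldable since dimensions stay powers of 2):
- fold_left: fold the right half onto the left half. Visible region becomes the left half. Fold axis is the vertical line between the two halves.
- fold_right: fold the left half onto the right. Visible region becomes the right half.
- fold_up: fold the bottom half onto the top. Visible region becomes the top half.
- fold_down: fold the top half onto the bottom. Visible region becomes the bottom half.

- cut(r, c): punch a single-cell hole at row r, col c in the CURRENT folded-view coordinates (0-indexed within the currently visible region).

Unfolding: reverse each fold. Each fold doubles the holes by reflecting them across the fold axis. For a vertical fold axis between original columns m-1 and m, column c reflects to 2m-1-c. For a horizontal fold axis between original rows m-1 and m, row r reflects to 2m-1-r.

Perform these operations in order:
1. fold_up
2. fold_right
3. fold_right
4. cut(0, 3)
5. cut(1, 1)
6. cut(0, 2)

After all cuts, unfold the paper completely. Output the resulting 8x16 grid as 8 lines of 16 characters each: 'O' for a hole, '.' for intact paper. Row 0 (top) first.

Answer: OO....OOOO....OO
..O..O....O..O..
................
................
................
................
..O..O....O..O..
OO....OOOO....OO

Derivation:
Op 1 fold_up: fold axis h@4; visible region now rows[0,4) x cols[0,16) = 4x16
Op 2 fold_right: fold axis v@8; visible region now rows[0,4) x cols[8,16) = 4x8
Op 3 fold_right: fold axis v@12; visible region now rows[0,4) x cols[12,16) = 4x4
Op 4 cut(0, 3): punch at orig (0,15); cuts so far [(0, 15)]; region rows[0,4) x cols[12,16) = 4x4
Op 5 cut(1, 1): punch at orig (1,13); cuts so far [(0, 15), (1, 13)]; region rows[0,4) x cols[12,16) = 4x4
Op 6 cut(0, 2): punch at orig (0,14); cuts so far [(0, 14), (0, 15), (1, 13)]; region rows[0,4) x cols[12,16) = 4x4
Unfold 1 (reflect across v@12): 6 holes -> [(0, 8), (0, 9), (0, 14), (0, 15), (1, 10), (1, 13)]
Unfold 2 (reflect across v@8): 12 holes -> [(0, 0), (0, 1), (0, 6), (0, 7), (0, 8), (0, 9), (0, 14), (0, 15), (1, 2), (1, 5), (1, 10), (1, 13)]
Unfold 3 (reflect across h@4): 24 holes -> [(0, 0), (0, 1), (0, 6), (0, 7), (0, 8), (0, 9), (0, 14), (0, 15), (1, 2), (1, 5), (1, 10), (1, 13), (6, 2), (6, 5), (6, 10), (6, 13), (7, 0), (7, 1), (7, 6), (7, 7), (7, 8), (7, 9), (7, 14), (7, 15)]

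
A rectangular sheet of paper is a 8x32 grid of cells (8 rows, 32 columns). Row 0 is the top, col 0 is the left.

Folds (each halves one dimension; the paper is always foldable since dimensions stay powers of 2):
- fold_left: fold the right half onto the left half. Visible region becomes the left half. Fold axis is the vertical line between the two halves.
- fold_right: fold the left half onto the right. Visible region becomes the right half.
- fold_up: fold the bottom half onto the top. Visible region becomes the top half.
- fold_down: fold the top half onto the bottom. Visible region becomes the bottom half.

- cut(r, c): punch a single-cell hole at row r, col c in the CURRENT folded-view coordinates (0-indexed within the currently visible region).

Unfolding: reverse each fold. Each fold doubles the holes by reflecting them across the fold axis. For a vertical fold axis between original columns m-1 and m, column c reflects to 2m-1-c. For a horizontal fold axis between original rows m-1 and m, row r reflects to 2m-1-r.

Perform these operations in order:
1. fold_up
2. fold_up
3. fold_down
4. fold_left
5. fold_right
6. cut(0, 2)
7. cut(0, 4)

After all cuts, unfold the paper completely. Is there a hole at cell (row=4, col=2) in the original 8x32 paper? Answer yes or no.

Answer: no

Derivation:
Op 1 fold_up: fold axis h@4; visible region now rows[0,4) x cols[0,32) = 4x32
Op 2 fold_up: fold axis h@2; visible region now rows[0,2) x cols[0,32) = 2x32
Op 3 fold_down: fold axis h@1; visible region now rows[1,2) x cols[0,32) = 1x32
Op 4 fold_left: fold axis v@16; visible region now rows[1,2) x cols[0,16) = 1x16
Op 5 fold_right: fold axis v@8; visible region now rows[1,2) x cols[8,16) = 1x8
Op 6 cut(0, 2): punch at orig (1,10); cuts so far [(1, 10)]; region rows[1,2) x cols[8,16) = 1x8
Op 7 cut(0, 4): punch at orig (1,12); cuts so far [(1, 10), (1, 12)]; region rows[1,2) x cols[8,16) = 1x8
Unfold 1 (reflect across v@8): 4 holes -> [(1, 3), (1, 5), (1, 10), (1, 12)]
Unfold 2 (reflect across v@16): 8 holes -> [(1, 3), (1, 5), (1, 10), (1, 12), (1, 19), (1, 21), (1, 26), (1, 28)]
Unfold 3 (reflect across h@1): 16 holes -> [(0, 3), (0, 5), (0, 10), (0, 12), (0, 19), (0, 21), (0, 26), (0, 28), (1, 3), (1, 5), (1, 10), (1, 12), (1, 19), (1, 21), (1, 26), (1, 28)]
Unfold 4 (reflect across h@2): 32 holes -> [(0, 3), (0, 5), (0, 10), (0, 12), (0, 19), (0, 21), (0, 26), (0, 28), (1, 3), (1, 5), (1, 10), (1, 12), (1, 19), (1, 21), (1, 26), (1, 28), (2, 3), (2, 5), (2, 10), (2, 12), (2, 19), (2, 21), (2, 26), (2, 28), (3, 3), (3, 5), (3, 10), (3, 12), (3, 19), (3, 21), (3, 26), (3, 28)]
Unfold 5 (reflect across h@4): 64 holes -> [(0, 3), (0, 5), (0, 10), (0, 12), (0, 19), (0, 21), (0, 26), (0, 28), (1, 3), (1, 5), (1, 10), (1, 12), (1, 19), (1, 21), (1, 26), (1, 28), (2, 3), (2, 5), (2, 10), (2, 12), (2, 19), (2, 21), (2, 26), (2, 28), (3, 3), (3, 5), (3, 10), (3, 12), (3, 19), (3, 21), (3, 26), (3, 28), (4, 3), (4, 5), (4, 10), (4, 12), (4, 19), (4, 21), (4, 26), (4, 28), (5, 3), (5, 5), (5, 10), (5, 12), (5, 19), (5, 21), (5, 26), (5, 28), (6, 3), (6, 5), (6, 10), (6, 12), (6, 19), (6, 21), (6, 26), (6, 28), (7, 3), (7, 5), (7, 10), (7, 12), (7, 19), (7, 21), (7, 26), (7, 28)]
Holes: [(0, 3), (0, 5), (0, 10), (0, 12), (0, 19), (0, 21), (0, 26), (0, 28), (1, 3), (1, 5), (1, 10), (1, 12), (1, 19), (1, 21), (1, 26), (1, 28), (2, 3), (2, 5), (2, 10), (2, 12), (2, 19), (2, 21), (2, 26), (2, 28), (3, 3), (3, 5), (3, 10), (3, 12), (3, 19), (3, 21), (3, 26), (3, 28), (4, 3), (4, 5), (4, 10), (4, 12), (4, 19), (4, 21), (4, 26), (4, 28), (5, 3), (5, 5), (5, 10), (5, 12), (5, 19), (5, 21), (5, 26), (5, 28), (6, 3), (6, 5), (6, 10), (6, 12), (6, 19), (6, 21), (6, 26), (6, 28), (7, 3), (7, 5), (7, 10), (7, 12), (7, 19), (7, 21), (7, 26), (7, 28)]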